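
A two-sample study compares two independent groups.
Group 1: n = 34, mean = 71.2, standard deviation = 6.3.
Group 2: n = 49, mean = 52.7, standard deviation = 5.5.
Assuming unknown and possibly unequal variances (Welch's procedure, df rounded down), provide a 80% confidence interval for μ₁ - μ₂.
(16.77, 20.23)

Difference: x̄₁ - x̄₂ = 18.50
SE = √(s₁²/n₁ + s₂²/n₂) = √(6.3²/34 + 5.5²/49) = 1.3359
df = 64.69 → 64 (Welch–Satterthwaite, rounded down)
t* = 1.295

CI: 18.50 ± 1.295 · 1.3359 = 18.50 ± 1.73 = (16.77, 20.23)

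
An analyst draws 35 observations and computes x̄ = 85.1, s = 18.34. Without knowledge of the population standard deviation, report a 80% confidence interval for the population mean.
(81.05, 89.15)

t-interval (σ unknown):
df = n - 1 = 34
t* = 1.307 for 80% confidence

Margin of error = t* · s/√n = 1.307 · 18.34/√35 = 4.05

CI: (81.05, 89.15)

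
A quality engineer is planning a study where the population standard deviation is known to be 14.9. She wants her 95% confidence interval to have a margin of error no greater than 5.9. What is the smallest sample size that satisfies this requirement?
n ≥ 25

For margin E ≤ 5.9:
n ≥ (z* · σ / E)²
n ≥ (1.960 · 14.9 / 5.9)²
n ≥ 24.50

Minimum n = 25 (rounding up)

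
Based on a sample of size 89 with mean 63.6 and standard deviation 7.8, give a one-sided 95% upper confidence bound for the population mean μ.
μ ≤ 64.97

Upper bound (one-sided):
t* = 1.662 (one-sided for 95%)
Upper bound = x̄ + t* · s/√n = 63.6 + 1.662 · 7.8/√89 = 64.97

We are 95% confident that μ ≤ 64.97.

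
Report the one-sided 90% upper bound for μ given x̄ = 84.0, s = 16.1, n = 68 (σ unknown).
μ ≤ 86.53

Upper bound (one-sided):
t* = 1.294 (one-sided for 90%)
Upper bound = x̄ + t* · s/√n = 84.0 + 1.294 · 16.1/√68 = 86.53

We are 90% confident that μ ≤ 86.53.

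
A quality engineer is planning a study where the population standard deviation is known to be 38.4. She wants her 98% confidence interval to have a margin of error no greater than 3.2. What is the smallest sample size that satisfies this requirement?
n ≥ 780

For margin E ≤ 3.2:
n ≥ (z* · σ / E)²
n ≥ (2.326 · 38.4 / 3.2)²
n ≥ 779.08

Minimum n = 780 (rounding up)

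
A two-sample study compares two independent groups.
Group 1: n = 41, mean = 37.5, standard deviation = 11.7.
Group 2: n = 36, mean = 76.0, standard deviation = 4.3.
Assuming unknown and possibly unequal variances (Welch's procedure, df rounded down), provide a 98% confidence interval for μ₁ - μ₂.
(-43.21, -33.79)

Difference: x̄₁ - x̄₂ = -38.50
SE = √(s₁²/n₁ + s₂²/n₂) = √(11.7²/41 + 4.3²/36) = 1.9628
df = 51.85 → 51 (Welch–Satterthwaite, rounded down)
t* = 2.402

CI: -38.50 ± 2.402 · 1.9628 = -38.50 ± 4.71 = (-43.21, -33.79)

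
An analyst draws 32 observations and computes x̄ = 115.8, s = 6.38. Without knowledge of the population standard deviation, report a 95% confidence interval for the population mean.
(113.50, 118.10)

t-interval (σ unknown):
df = n - 1 = 31
t* = 2.040 for 95% confidence

Margin of error = t* · s/√n = 2.040 · 6.38/√32 = 2.30

CI: (113.50, 118.10)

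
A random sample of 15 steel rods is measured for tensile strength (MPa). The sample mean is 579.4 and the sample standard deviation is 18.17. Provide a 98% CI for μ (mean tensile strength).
(567.09, 591.71)

t-interval (σ unknown):
df = n - 1 = 14
t* = 2.624 for 98% confidence

Margin of error = t* · s/√n = 2.624 · 18.17/√15 = 12.31

CI: (567.09, 591.71)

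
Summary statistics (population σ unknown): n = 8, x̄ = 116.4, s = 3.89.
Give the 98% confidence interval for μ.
(112.28, 120.52)

t-interval (σ unknown):
df = n - 1 = 7
t* = 2.998 for 98% confidence

Margin of error = t* · s/√n = 2.998 · 3.89/√8 = 4.12

CI: (112.28, 120.52)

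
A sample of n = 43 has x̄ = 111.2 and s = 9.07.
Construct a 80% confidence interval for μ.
(109.40, 113.00)

t-interval (σ unknown):
df = n - 1 = 42
t* = 1.302 for 80% confidence

Margin of error = t* · s/√n = 1.302 · 9.07/√43 = 1.80

CI: (109.40, 113.00)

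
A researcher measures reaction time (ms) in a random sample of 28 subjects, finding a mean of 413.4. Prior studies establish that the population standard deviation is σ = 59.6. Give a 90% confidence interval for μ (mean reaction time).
(394.87, 431.93)

z-interval (σ known):
z* = 1.645 for 90% confidence

Margin of error = z* · σ/√n = 1.645 · 59.6/√28 = 18.53

CI: (413.4 - 18.53, 413.4 + 18.53) = (394.87, 431.93)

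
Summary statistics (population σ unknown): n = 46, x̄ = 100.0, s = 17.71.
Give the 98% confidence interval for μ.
(93.70, 106.30)

t-interval (σ unknown):
df = n - 1 = 45
t* = 2.412 for 98% confidence

Margin of error = t* · s/√n = 2.412 · 17.71/√46 = 6.30

CI: (93.70, 106.30)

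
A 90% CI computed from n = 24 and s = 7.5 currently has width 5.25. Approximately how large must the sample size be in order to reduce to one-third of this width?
n ≈ 216

CI width ∝ 1/√n
To reduce width by factor 3, need √n to grow by 3 → need 3² = 9 times as many samples.

Current: n = 24, width = 5.25
New: n = 216, width ≈ 1.69

Width reduced by factor of 5.25/1.69 = 3.11.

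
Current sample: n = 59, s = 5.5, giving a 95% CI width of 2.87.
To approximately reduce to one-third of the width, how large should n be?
n ≈ 531

CI width ∝ 1/√n
To reduce width by factor 3, need √n to grow by 3 → need 3² = 9 times as many samples.

Current: n = 59, width = 2.87
New: n = 531, width ≈ 0.94

Width reduced by factor of 2.87/0.94 = 3.05.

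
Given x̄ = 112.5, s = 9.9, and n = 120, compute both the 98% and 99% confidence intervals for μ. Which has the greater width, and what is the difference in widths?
99% CI is wider by 0.47

df = 119
98% CI: t* = 2.358, (110.37, 114.63), width = 2 · t* · s/√n = 4.26
99% CI: t* = 2.618, (110.13, 114.87), width = 2 · t* · s/√n = 4.73

The 99% CI is wider by 4.73 - 4.26 = 0.47.
Higher confidence requires a wider interval.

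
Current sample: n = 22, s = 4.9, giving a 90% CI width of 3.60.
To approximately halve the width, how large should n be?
n ≈ 88

CI width ∝ 1/√n
To reduce width by factor 2, need √n to grow by 2 → need 2² = 4 times as many samples.

Current: n = 22, width = 3.60
New: n = 88, width ≈ 1.74

Width reduced by factor of 3.60/1.74 = 2.07.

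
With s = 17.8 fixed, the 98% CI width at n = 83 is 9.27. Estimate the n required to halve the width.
n ≈ 332

CI width ∝ 1/√n
To reduce width by factor 2, need √n to grow by 2 → need 2² = 4 times as many samples.

Current: n = 83, width = 9.27
New: n = 332, width ≈ 4.57

Width reduced by factor of 9.27/4.57 = 2.03.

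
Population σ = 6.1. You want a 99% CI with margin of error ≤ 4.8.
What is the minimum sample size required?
n ≥ 11

For margin E ≤ 4.8:
n ≥ (z* · σ / E)²
n ≥ (2.576 · 6.1 / 4.8)²
n ≥ 10.72

Minimum n = 11 (rounding up)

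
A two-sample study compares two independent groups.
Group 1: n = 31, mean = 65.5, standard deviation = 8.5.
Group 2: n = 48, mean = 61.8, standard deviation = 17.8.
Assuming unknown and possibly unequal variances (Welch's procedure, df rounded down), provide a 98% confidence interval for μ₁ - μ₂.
(-3.41, 10.81)

Difference: x̄₁ - x̄₂ = 3.70
SE = √(s₁²/n₁ + s₂²/n₂) = √(8.5²/31 + 17.8²/48) = 2.9886
df = 71.99 → 71 (Welch–Satterthwaite, rounded down)
t* = 2.380

CI: 3.70 ± 2.380 · 2.9886 = 3.70 ± 7.11 = (-3.41, 10.81)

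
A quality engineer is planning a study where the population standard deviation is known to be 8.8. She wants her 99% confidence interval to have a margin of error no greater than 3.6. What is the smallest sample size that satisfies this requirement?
n ≥ 40

For margin E ≤ 3.6:
n ≥ (z* · σ / E)²
n ≥ (2.576 · 8.8 / 3.6)²
n ≥ 39.65

Minimum n = 40 (rounding up)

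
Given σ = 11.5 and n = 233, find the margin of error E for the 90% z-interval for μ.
Margin of error = 1.24

Margin of error = z* · σ/√n
= 1.645 · 11.5/√233
= 1.645 · 11.5/15.2643
= 1.24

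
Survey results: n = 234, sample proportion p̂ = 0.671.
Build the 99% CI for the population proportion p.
(0.592, 0.750)

Proportion CI:
SE = √(p̂(1-p̂)/n) = √(0.671 · 0.329 / 234) = 0.03072

z* = 2.576
Margin = z* · SE = 2.576 · 0.03072 = 0.0791

CI: 0.671 ± 0.0791 = (0.592, 0.750)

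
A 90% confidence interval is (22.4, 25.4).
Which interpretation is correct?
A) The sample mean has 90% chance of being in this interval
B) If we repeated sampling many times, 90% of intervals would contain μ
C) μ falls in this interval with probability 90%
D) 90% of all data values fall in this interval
B

A) Wrong — x̄ is observed and sits in the interval by construction.
B) Correct — this is the frequentist long-run coverage interpretation.
C) Wrong — μ is fixed; the randomness lives in the interval, not in μ.
D) Wrong — a CI is about the parameter μ, not individual data values.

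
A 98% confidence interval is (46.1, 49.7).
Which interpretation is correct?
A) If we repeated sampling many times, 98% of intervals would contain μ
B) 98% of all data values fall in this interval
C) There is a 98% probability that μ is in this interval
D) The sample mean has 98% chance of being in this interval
A

A) Correct — this is the frequentist long-run coverage interpretation.
B) Wrong — a CI is about the parameter μ, not individual data values.
C) Wrong — μ is fixed; the randomness lives in the interval, not in μ.
D) Wrong — x̄ is observed and sits in the interval by construction.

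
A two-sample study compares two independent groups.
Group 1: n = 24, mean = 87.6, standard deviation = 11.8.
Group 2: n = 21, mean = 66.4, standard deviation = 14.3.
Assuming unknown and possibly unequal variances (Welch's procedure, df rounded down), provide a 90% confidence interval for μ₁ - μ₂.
(14.55, 27.85)

Difference: x̄₁ - x̄₂ = 21.20
SE = √(s₁²/n₁ + s₂²/n₂) = √(11.8²/24 + 14.3²/21) = 3.9420
df = 38.92 → 38 (Welch–Satterthwaite, rounded down)
t* = 1.686

CI: 21.20 ± 1.686 · 3.9420 = 21.20 ± 6.65 = (14.55, 27.85)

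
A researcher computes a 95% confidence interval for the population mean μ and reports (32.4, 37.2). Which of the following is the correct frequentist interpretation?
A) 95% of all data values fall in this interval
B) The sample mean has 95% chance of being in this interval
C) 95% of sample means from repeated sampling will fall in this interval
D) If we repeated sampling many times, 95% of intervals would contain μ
D

A) Wrong — a CI is about the parameter μ, not individual data values.
B) Wrong — x̄ is observed and sits in the interval by construction.
C) Wrong — coverage applies to intervals containing μ, not to future x̄ values.
D) Correct — this is the frequentist long-run coverage interpretation.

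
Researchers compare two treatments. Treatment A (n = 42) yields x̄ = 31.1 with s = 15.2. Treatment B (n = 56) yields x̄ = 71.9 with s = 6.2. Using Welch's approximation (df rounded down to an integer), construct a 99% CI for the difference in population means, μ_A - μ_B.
(-47.46, -34.14)

Difference: x̄₁ - x̄₂ = -40.80
SE = √(s₁²/n₁ + s₂²/n₂) = √(15.2²/42 + 6.2²/56) = 2.4874
df = 51.28 → 51 (Welch–Satterthwaite, rounded down)
t* = 2.676

CI: -40.80 ± 2.676 · 2.4874 = -40.80 ± 6.66 = (-47.46, -34.14)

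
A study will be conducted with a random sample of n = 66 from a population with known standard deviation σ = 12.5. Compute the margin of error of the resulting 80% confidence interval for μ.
Margin of error = 1.97

Margin of error = z* · σ/√n
= 1.282 · 12.5/√66
= 1.282 · 12.5/8.1240
= 1.97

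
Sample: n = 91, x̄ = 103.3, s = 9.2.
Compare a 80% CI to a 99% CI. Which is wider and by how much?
99% CI is wider by 2.59

df = 90
80% CI: t* = 1.291, (102.05, 104.55), width = 2 · t* · s/√n = 2.49
99% CI: t* = 2.632, (100.76, 105.84), width = 2 · t* · s/√n = 5.08

The 99% CI is wider by 5.08 - 2.49 = 2.59.
Higher confidence requires a wider interval.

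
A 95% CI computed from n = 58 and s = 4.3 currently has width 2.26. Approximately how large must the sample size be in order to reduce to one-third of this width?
n ≈ 522

CI width ∝ 1/√n
To reduce width by factor 3, need √n to grow by 3 → need 3² = 9 times as many samples.

Current: n = 58, width = 2.26
New: n = 522, width ≈ 0.74

Width reduced by factor of 2.26/0.74 = 3.05.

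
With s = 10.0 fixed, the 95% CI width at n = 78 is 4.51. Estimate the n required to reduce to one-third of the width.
n ≈ 702

CI width ∝ 1/√n
To reduce width by factor 3, need √n to grow by 3 → need 3² = 9 times as many samples.

Current: n = 78, width = 4.51
New: n = 702, width ≈ 1.48

Width reduced by factor of 4.51/1.48 = 3.05.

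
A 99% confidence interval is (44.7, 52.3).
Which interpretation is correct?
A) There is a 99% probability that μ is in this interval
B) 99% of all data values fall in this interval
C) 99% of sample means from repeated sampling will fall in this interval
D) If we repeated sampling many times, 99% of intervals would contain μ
D

A) Wrong — μ is fixed; the randomness lives in the interval, not in μ.
B) Wrong — a CI is about the parameter μ, not individual data values.
C) Wrong — coverage applies to intervals containing μ, not to future x̄ values.
D) Correct — this is the frequentist long-run coverage interpretation.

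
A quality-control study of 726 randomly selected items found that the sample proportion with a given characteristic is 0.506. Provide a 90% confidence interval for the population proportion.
(0.475, 0.537)

Proportion CI:
SE = √(p̂(1-p̂)/n) = √(0.506 · 0.494 / 726) = 0.01856

z* = 1.645
Margin = z* · SE = 1.645 · 0.01856 = 0.0305

CI: 0.506 ± 0.0305 = (0.475, 0.537)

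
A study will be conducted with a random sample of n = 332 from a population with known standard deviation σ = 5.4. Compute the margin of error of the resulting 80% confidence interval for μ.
Margin of error = 0.38

Margin of error = z* · σ/√n
= 1.282 · 5.4/√332
= 1.282 · 5.4/18.2209
= 0.38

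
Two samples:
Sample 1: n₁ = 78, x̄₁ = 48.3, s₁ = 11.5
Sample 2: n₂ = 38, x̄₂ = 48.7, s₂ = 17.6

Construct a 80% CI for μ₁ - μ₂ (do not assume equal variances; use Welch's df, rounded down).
(-4.47, 3.67)

Difference: x̄₁ - x̄₂ = -0.40
SE = √(s₁²/n₁ + s₂²/n₂) = √(11.5²/78 + 17.6²/38) = 3.1380
df = 52.89 → 52 (Welch–Satterthwaite, rounded down)
t* = 1.298

CI: -0.40 ± 1.298 · 3.1380 = -0.40 ± 4.07 = (-4.47, 3.67)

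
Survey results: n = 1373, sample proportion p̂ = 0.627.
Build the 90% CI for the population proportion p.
(0.606, 0.648)

Proportion CI:
SE = √(p̂(1-p̂)/n) = √(0.627 · 0.373 / 1373) = 0.01305

z* = 1.645
Margin = z* · SE = 1.645 · 0.01305 = 0.0215

CI: 0.627 ± 0.0215 = (0.606, 0.648)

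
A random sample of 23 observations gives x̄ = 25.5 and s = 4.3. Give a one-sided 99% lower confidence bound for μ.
μ ≥ 23.25

Lower bound (one-sided):
t* = 2.508 (one-sided for 99%)
Lower bound = x̄ - t* · s/√n = 25.5 - 2.508 · 4.3/√23 = 23.25

We are 99% confident that μ ≥ 23.25.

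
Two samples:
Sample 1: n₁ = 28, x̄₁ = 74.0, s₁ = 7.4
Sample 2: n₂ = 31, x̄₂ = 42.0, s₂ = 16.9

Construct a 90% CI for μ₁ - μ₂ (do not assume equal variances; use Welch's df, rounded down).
(26.38, 37.62)

Difference: x̄₁ - x̄₂ = 32.00
SE = √(s₁²/n₁ + s₂²/n₂) = √(7.4²/28 + 16.9²/31) = 3.3420
df = 41.99 → 41 (Welch–Satterthwaite, rounded down)
t* = 1.683

CI: 32.00 ± 1.683 · 3.3420 = 32.00 ± 5.62 = (26.38, 37.62)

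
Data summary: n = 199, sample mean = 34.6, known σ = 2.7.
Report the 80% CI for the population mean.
(34.35, 34.85)

z-interval (σ known):
z* = 1.282 for 80% confidence

Margin of error = z* · σ/√n = 1.282 · 2.7/√199 = 0.25

CI: (34.6 - 0.25, 34.6 + 0.25) = (34.35, 34.85)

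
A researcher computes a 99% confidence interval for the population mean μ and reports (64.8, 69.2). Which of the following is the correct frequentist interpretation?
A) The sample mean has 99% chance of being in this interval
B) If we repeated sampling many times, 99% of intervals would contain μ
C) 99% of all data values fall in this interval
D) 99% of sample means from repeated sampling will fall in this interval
B

A) Wrong — x̄ is observed and sits in the interval by construction.
B) Correct — this is the frequentist long-run coverage interpretation.
C) Wrong — a CI is about the parameter μ, not individual data values.
D) Wrong — coverage applies to intervals containing μ, not to future x̄ values.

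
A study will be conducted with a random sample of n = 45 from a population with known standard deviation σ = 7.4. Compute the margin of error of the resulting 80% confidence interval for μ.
Margin of error = 1.41

Margin of error = z* · σ/√n
= 1.282 · 7.4/√45
= 1.282 · 7.4/6.7082
= 1.41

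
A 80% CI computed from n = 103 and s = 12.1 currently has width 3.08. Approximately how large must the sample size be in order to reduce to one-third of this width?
n ≈ 927

CI width ∝ 1/√n
To reduce width by factor 3, need √n to grow by 3 → need 3² = 9 times as many samples.

Current: n = 103, width = 3.08
New: n = 927, width ≈ 1.02

Width reduced by factor of 3.08/1.02 = 3.02.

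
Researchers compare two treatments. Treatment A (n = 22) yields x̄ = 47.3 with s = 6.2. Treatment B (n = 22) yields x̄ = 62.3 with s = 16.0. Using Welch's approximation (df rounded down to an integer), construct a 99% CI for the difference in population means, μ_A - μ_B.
(-25.14, -4.86)

Difference: x̄₁ - x̄₂ = -15.00
SE = √(s₁²/n₁ + s₂²/n₂) = √(6.2²/22 + 16.0²/22) = 3.6584
df = 27.17 → 27 (Welch–Satterthwaite, rounded down)
t* = 2.771

CI: -15.00 ± 2.771 · 3.6584 = -15.00 ± 10.14 = (-25.14, -4.86)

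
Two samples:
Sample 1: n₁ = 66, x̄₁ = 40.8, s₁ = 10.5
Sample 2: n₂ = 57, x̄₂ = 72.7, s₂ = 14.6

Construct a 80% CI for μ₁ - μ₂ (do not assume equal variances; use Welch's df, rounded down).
(-34.90, -28.90)

Difference: x̄₁ - x̄₂ = -31.90
SE = √(s₁²/n₁ + s₂²/n₂) = √(10.5²/66 + 14.6²/57) = 2.3260
df = 100.01 → 100 (Welch–Satterthwaite, rounded down)
t* = 1.290

CI: -31.90 ± 1.290 · 2.3260 = -31.90 ± 3.00 = (-34.90, -28.90)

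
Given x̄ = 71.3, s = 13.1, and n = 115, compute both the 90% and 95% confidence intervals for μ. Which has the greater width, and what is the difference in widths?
95% CI is wider by 0.79

df = 114
90% CI: t* = 1.658, (69.27, 73.33), width = 2 · t* · s/√n = 4.05
95% CI: t* = 1.981, (68.88, 73.72), width = 2 · t* · s/√n = 4.84

The 95% CI is wider by 4.84 - 4.05 = 0.79.
Higher confidence requires a wider interval.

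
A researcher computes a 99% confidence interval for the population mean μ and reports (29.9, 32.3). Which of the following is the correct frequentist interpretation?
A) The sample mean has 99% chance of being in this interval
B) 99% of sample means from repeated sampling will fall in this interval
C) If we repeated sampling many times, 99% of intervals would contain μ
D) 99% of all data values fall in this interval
C

A) Wrong — x̄ is observed and sits in the interval by construction.
B) Wrong — coverage applies to intervals containing μ, not to future x̄ values.
C) Correct — this is the frequentist long-run coverage interpretation.
D) Wrong — a CI is about the parameter μ, not individual data values.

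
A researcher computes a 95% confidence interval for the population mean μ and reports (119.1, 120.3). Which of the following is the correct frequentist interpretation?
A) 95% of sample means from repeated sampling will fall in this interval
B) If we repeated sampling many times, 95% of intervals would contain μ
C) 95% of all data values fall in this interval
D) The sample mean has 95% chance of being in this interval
B

A) Wrong — coverage applies to intervals containing μ, not to future x̄ values.
B) Correct — this is the frequentist long-run coverage interpretation.
C) Wrong — a CI is about the parameter μ, not individual data values.
D) Wrong — x̄ is observed and sits in the interval by construction.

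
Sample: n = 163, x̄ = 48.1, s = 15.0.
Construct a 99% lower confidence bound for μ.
μ ≥ 45.34

Lower bound (one-sided):
t* = 2.350 (one-sided for 99%)
Lower bound = x̄ - t* · s/√n = 48.1 - 2.350 · 15.0/√163 = 45.34

We are 99% confident that μ ≥ 45.34.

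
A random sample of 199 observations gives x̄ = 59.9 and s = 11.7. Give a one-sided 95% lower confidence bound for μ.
μ ≥ 58.53

Lower bound (one-sided):
t* = 1.653 (one-sided for 95%)
Lower bound = x̄ - t* · s/√n = 59.9 - 1.653 · 11.7/√199 = 58.53

We are 95% confident that μ ≥ 58.53.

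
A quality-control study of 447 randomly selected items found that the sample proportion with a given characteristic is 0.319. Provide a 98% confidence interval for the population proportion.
(0.268, 0.370)

Proportion CI:
SE = √(p̂(1-p̂)/n) = √(0.319 · 0.681 / 447) = 0.02205

z* = 2.326
Margin = z* · SE = 2.326 · 0.02205 = 0.0513

CI: 0.319 ± 0.0513 = (0.268, 0.370)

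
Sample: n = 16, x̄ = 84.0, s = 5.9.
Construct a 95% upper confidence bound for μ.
μ ≤ 86.59

Upper bound (one-sided):
t* = 1.753 (one-sided for 95%)
Upper bound = x̄ + t* · s/√n = 84.0 + 1.753 · 5.9/√16 = 86.59

We are 95% confident that μ ≤ 86.59.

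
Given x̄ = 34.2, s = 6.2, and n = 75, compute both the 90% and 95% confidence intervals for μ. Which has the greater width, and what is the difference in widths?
95% CI is wider by 0.46

df = 74
90% CI: t* = 1.666, (33.01, 35.39), width = 2 · t* · s/√n = 2.39
95% CI: t* = 1.993, (32.77, 35.63), width = 2 · t* · s/√n = 2.85

The 95% CI is wider by 2.85 - 2.39 = 0.46.
Higher confidence requires a wider interval.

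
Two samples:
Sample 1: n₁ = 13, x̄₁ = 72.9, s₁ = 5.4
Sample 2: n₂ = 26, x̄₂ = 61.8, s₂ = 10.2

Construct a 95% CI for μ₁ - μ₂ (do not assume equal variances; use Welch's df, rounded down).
(6.03, 16.17)

Difference: x̄₁ - x̄₂ = 11.10
SE = √(s₁²/n₁ + s₂²/n₂) = √(5.4²/13 + 10.2²/26) = 2.4989
df = 36.80 → 36 (Welch–Satterthwaite, rounded down)
t* = 2.028

CI: 11.10 ± 2.028 · 2.4989 = 11.10 ± 5.07 = (6.03, 16.17)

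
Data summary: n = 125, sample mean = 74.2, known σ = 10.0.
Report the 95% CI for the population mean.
(72.45, 75.95)

z-interval (σ known):
z* = 1.960 for 95% confidence

Margin of error = z* · σ/√n = 1.960 · 10.0/√125 = 1.75

CI: (74.2 - 1.75, 74.2 + 1.75) = (72.45, 75.95)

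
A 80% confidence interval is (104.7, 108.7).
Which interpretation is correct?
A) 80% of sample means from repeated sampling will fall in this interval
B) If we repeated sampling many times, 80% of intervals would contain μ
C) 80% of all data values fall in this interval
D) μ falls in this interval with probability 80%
B

A) Wrong — coverage applies to intervals containing μ, not to future x̄ values.
B) Correct — this is the frequentist long-run coverage interpretation.
C) Wrong — a CI is about the parameter μ, not individual data values.
D) Wrong — μ is fixed; the randomness lives in the interval, not in μ.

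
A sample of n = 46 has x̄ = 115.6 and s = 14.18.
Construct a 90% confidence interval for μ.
(112.09, 119.11)

t-interval (σ unknown):
df = n - 1 = 45
t* = 1.679 for 90% confidence

Margin of error = t* · s/√n = 1.679 · 14.18/√46 = 3.51

CI: (112.09, 119.11)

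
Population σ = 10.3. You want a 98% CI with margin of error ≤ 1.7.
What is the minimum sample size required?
n ≥ 199

For margin E ≤ 1.7:
n ≥ (z* · σ / E)²
n ≥ (2.326 · 10.3 / 1.7)²
n ≥ 198.61

Minimum n = 199 (rounding up)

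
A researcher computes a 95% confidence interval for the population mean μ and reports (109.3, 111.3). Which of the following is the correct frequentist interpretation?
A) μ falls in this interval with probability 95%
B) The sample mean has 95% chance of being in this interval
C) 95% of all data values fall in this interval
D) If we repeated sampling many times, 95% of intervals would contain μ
D

A) Wrong — μ is fixed; the randomness lives in the interval, not in μ.
B) Wrong — x̄ is observed and sits in the interval by construction.
C) Wrong — a CI is about the parameter μ, not individual data values.
D) Correct — this is the frequentist long-run coverage interpretation.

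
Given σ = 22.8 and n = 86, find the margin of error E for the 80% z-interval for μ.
Margin of error = 3.15

Margin of error = z* · σ/√n
= 1.282 · 22.8/√86
= 1.282 · 22.8/9.2736
= 3.15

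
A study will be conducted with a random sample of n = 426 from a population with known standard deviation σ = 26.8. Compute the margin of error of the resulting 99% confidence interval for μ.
Margin of error = 3.34

Margin of error = z* · σ/√n
= 2.576 · 26.8/√426
= 2.576 · 26.8/20.6398
= 3.34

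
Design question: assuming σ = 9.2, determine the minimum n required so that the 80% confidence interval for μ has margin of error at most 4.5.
n ≥ 7

For margin E ≤ 4.5:
n ≥ (z* · σ / E)²
n ≥ (1.282 · 9.2 / 4.5)²
n ≥ 6.87

Minimum n = 7 (rounding up)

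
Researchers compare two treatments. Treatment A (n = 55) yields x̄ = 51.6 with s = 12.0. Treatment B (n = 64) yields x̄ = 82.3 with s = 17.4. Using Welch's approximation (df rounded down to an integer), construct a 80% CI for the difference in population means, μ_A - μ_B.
(-34.19, -27.21)

Difference: x̄₁ - x̄₂ = -30.70
SE = √(s₁²/n₁ + s₂²/n₂) = √(12.0²/55 + 17.4²/64) = 2.7109
df = 112.01 → 112 (Welch–Satterthwaite, rounded down)
t* = 1.289

CI: -30.70 ± 1.289 · 2.7109 = -30.70 ± 3.49 = (-34.19, -27.21)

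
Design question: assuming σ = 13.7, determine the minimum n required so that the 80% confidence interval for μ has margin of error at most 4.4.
n ≥ 16

For margin E ≤ 4.4:
n ≥ (z* · σ / E)²
n ≥ (1.282 · 13.7 / 4.4)²
n ≥ 15.93

Minimum n = 16 (rounding up)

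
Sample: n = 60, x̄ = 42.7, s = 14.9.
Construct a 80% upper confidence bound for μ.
μ ≤ 44.33

Upper bound (one-sided):
t* = 0.848 (one-sided for 80%)
Upper bound = x̄ + t* · s/√n = 42.7 + 0.848 · 14.9/√60 = 44.33

We are 80% confident that μ ≤ 44.33.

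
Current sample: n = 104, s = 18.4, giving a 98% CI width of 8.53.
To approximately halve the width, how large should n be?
n ≈ 416

CI width ∝ 1/√n
To reduce width by factor 2, need √n to grow by 2 → need 2² = 4 times as many samples.

Current: n = 104, width = 8.53
New: n = 416, width ≈ 4.21

Width reduced by factor of 8.53/4.21 = 2.03.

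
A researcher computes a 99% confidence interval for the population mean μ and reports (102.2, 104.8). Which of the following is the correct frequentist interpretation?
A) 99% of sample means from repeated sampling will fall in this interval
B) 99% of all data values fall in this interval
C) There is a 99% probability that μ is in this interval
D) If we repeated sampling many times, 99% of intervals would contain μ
D

A) Wrong — coverage applies to intervals containing μ, not to future x̄ values.
B) Wrong — a CI is about the parameter μ, not individual data values.
C) Wrong — μ is fixed; the randomness lives in the interval, not in μ.
D) Correct — this is the frequentist long-run coverage interpretation.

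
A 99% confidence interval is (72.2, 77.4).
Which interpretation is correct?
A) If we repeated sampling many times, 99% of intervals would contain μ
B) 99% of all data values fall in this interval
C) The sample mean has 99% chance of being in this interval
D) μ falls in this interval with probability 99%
A

A) Correct — this is the frequentist long-run coverage interpretation.
B) Wrong — a CI is about the parameter μ, not individual data values.
C) Wrong — x̄ is observed and sits in the interval by construction.
D) Wrong — μ is fixed; the randomness lives in the interval, not in μ.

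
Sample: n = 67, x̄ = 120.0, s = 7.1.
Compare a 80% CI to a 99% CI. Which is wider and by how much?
99% CI is wider by 2.35

df = 66
80% CI: t* = 1.295, (118.88, 121.12), width = 2 · t* · s/√n = 2.25
99% CI: t* = 2.652, (117.70, 122.30), width = 2 · t* · s/√n = 4.60

The 99% CI is wider by 4.60 - 2.25 = 2.35.
Higher confidence requires a wider interval.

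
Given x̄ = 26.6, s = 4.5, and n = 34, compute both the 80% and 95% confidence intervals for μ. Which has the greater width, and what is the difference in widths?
95% CI is wider by 1.12

df = 33
80% CI: t* = 1.308, (25.59, 27.61), width = 2 · t* · s/√n = 2.02
95% CI: t* = 2.035, (25.03, 28.17), width = 2 · t* · s/√n = 3.14

The 95% CI is wider by 3.14 - 2.02 = 1.12.
Higher confidence requires a wider interval.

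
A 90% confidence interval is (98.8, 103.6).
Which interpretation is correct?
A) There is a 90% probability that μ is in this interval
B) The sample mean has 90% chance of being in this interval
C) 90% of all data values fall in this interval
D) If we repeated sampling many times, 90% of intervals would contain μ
D

A) Wrong — μ is fixed; the randomness lives in the interval, not in μ.
B) Wrong — x̄ is observed and sits in the interval by construction.
C) Wrong — a CI is about the parameter μ, not individual data values.
D) Correct — this is the frequentist long-run coverage interpretation.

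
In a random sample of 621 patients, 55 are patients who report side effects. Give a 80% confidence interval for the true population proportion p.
(0.074, 0.103)

Proportion CI:
p̂ = 55/621 = 0.08857
SE = √(p̂(1-p̂)/n) = √(0.08857 · 0.91143 / 621) = 0.01140

z* = 1.282
Margin = z* · SE = 1.282 · 0.01140 = 0.0146

CI: 0.08857 ± 0.0146 = (0.074, 0.103)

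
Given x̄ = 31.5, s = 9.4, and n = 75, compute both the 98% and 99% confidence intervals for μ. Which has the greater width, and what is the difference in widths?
99% CI is wider by 0.58

df = 74
98% CI: t* = 2.378, (28.92, 34.08), width = 2 · t* · s/√n = 5.16
99% CI: t* = 2.644, (28.63, 34.37), width = 2 · t* · s/√n = 5.74

The 99% CI is wider by 5.74 - 5.16 = 0.58.
Higher confidence requires a wider interval.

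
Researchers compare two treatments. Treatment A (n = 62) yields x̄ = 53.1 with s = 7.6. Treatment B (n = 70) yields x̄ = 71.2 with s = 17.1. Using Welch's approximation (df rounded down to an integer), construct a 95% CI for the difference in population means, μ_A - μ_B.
(-22.59, -13.61)

Difference: x̄₁ - x̄₂ = -18.10
SE = √(s₁²/n₁ + s₂²/n₂) = √(7.6²/62 + 17.1²/70) = 2.2603
df = 97.71 → 97 (Welch–Satterthwaite, rounded down)
t* = 1.985

CI: -18.10 ± 1.985 · 2.2603 = -18.10 ± 4.49 = (-22.59, -13.61)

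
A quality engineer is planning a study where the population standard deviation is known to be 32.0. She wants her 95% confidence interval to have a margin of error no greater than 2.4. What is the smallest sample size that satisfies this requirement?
n ≥ 683

For margin E ≤ 2.4:
n ≥ (z* · σ / E)²
n ≥ (1.960 · 32.0 / 2.4)²
n ≥ 682.95

Minimum n = 683 (rounding up)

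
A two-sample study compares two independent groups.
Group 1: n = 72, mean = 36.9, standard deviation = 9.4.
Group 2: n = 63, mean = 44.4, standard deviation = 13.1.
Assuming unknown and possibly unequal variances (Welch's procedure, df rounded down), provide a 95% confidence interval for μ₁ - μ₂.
(-11.44, -3.56)

Difference: x̄₁ - x̄₂ = -7.50
SE = √(s₁²/n₁ + s₂²/n₂) = √(9.4²/72 + 13.1²/63) = 1.9878
df = 110.81 → 110 (Welch–Satterthwaite, rounded down)
t* = 1.982

CI: -7.50 ± 1.982 · 1.9878 = -7.50 ± 3.94 = (-11.44, -3.56)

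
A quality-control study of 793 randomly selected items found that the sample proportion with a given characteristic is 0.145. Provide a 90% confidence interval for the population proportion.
(0.124, 0.166)

Proportion CI:
SE = √(p̂(1-p̂)/n) = √(0.145 · 0.855 / 793) = 0.01250

z* = 1.645
Margin = z* · SE = 1.645 · 0.01250 = 0.0206

CI: 0.145 ± 0.0206 = (0.124, 0.166)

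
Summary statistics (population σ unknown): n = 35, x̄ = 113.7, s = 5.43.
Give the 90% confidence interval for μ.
(112.15, 115.25)

t-interval (σ unknown):
df = n - 1 = 34
t* = 1.691 for 90% confidence

Margin of error = t* · s/√n = 1.691 · 5.43/√35 = 1.55

CI: (112.15, 115.25)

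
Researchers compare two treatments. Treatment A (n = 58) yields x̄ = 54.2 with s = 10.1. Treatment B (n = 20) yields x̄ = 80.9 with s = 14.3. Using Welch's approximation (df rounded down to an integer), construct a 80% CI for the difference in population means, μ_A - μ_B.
(-31.26, -22.14)

Difference: x̄₁ - x̄₂ = -26.70
SE = √(s₁²/n₁ + s₂²/n₂) = √(10.1²/58 + 14.3²/20) = 3.4617
df = 25.84 → 25 (Welch–Satterthwaite, rounded down)
t* = 1.316

CI: -26.70 ± 1.316 · 3.4617 = -26.70 ± 4.56 = (-31.26, -22.14)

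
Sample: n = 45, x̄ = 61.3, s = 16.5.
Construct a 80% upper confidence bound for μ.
μ ≤ 63.39

Upper bound (one-sided):
t* = 0.850 (one-sided for 80%)
Upper bound = x̄ + t* · s/√n = 61.3 + 0.850 · 16.5/√45 = 63.39

We are 80% confident that μ ≤ 63.39.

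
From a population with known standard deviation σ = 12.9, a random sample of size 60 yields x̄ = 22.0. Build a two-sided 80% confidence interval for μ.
(19.86, 24.14)

z-interval (σ known):
z* = 1.282 for 80% confidence

Margin of error = z* · σ/√n = 1.282 · 12.9/√60 = 2.14

CI: (22.0 - 2.14, 22.0 + 2.14) = (19.86, 24.14)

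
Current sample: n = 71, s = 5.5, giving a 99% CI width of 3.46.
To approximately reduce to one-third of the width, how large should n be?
n ≈ 639

CI width ∝ 1/√n
To reduce width by factor 3, need √n to grow by 3 → need 3² = 9 times as many samples.

Current: n = 71, width = 3.46
New: n = 639, width ≈ 1.12

Width reduced by factor of 3.46/1.12 = 3.09.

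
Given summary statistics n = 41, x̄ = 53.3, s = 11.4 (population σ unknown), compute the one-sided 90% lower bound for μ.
μ ≥ 50.98

Lower bound (one-sided):
t* = 1.303 (one-sided for 90%)
Lower bound = x̄ - t* · s/√n = 53.3 - 1.303 · 11.4/√41 = 50.98

We are 90% confident that μ ≥ 50.98.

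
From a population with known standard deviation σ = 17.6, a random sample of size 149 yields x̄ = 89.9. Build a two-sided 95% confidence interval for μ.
(87.07, 92.73)

z-interval (σ known):
z* = 1.960 for 95% confidence

Margin of error = z* · σ/√n = 1.960 · 17.6/√149 = 2.83

CI: (89.9 - 2.83, 89.9 + 2.83) = (87.07, 92.73)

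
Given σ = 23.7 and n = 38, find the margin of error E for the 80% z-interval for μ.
Margin of error = 4.93

Margin of error = z* · σ/√n
= 1.282 · 23.7/√38
= 1.282 · 23.7/6.1644
= 4.93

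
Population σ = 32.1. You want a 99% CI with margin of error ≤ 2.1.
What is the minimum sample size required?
n ≥ 1551

For margin E ≤ 2.1:
n ≥ (z* · σ / E)²
n ≥ (2.576 · 32.1 / 2.1)²
n ≥ 1550.47

Minimum n = 1551 (rounding up)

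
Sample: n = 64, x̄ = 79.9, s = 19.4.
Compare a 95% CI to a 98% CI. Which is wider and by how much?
98% CI is wider by 1.89

df = 63
95% CI: t* = 1.998, (75.05, 84.75), width = 2 · t* · s/√n = 9.69
98% CI: t* = 2.387, (74.11, 85.69), width = 2 · t* · s/√n = 11.58

The 98% CI is wider by 11.58 - 9.69 = 1.89.
Higher confidence requires a wider interval.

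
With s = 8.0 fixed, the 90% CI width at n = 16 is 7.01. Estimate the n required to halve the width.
n ≈ 64

CI width ∝ 1/√n
To reduce width by factor 2, need √n to grow by 2 → need 2² = 4 times as many samples.

Current: n = 16, width = 7.01
New: n = 64, width ≈ 3.34

Width reduced by factor of 7.01/3.34 = 2.10.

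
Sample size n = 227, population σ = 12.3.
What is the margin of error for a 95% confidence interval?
Margin of error = 1.60

Margin of error = z* · σ/√n
= 1.960 · 12.3/√227
= 1.960 · 12.3/15.0665
= 1.60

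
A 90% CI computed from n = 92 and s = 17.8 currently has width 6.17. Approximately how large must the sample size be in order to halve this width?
n ≈ 368

CI width ∝ 1/√n
To reduce width by factor 2, need √n to grow by 2 → need 2² = 4 times as many samples.

Current: n = 92, width = 6.17
New: n = 368, width ≈ 3.06

Width reduced by factor of 6.17/3.06 = 2.02.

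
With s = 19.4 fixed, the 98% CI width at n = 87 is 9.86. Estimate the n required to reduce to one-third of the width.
n ≈ 783

CI width ∝ 1/√n
To reduce width by factor 3, need √n to grow by 3 → need 3² = 9 times as many samples.

Current: n = 87, width = 9.86
New: n = 783, width ≈ 3.23

Width reduced by factor of 9.86/3.23 = 3.05.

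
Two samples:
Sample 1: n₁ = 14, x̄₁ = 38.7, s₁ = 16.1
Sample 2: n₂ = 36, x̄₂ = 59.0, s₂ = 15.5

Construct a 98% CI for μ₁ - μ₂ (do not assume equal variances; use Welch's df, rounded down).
(-32.89, -7.71)

Difference: x̄₁ - x̄₂ = -20.30
SE = √(s₁²/n₁ + s₂²/n₂) = √(16.1²/14 + 15.5²/36) = 5.0188
df = 22.95 → 22 (Welch–Satterthwaite, rounded down)
t* = 2.508

CI: -20.30 ± 2.508 · 5.0188 = -20.30 ± 12.59 = (-32.89, -7.71)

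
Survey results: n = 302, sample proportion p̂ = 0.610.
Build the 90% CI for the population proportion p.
(0.564, 0.656)

Proportion CI:
SE = √(p̂(1-p̂)/n) = √(0.610 · 0.390 / 302) = 0.02807

z* = 1.645
Margin = z* · SE = 1.645 · 0.02807 = 0.0462

CI: 0.610 ± 0.0462 = (0.564, 0.656)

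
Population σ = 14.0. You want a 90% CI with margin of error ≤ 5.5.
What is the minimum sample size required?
n ≥ 18

For margin E ≤ 5.5:
n ≥ (z* · σ / E)²
n ≥ (1.645 · 14.0 / 5.5)²
n ≥ 17.53

Minimum n = 18 (rounding up)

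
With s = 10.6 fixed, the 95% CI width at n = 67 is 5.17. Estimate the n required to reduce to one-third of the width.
n ≈ 603

CI width ∝ 1/√n
To reduce width by factor 3, need √n to grow by 3 → need 3² = 9 times as many samples.

Current: n = 67, width = 5.17
New: n = 603, width ≈ 1.70

Width reduced by factor of 5.17/1.70 = 3.04.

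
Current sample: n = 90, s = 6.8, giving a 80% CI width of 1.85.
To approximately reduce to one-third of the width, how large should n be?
n ≈ 810

CI width ∝ 1/√n
To reduce width by factor 3, need √n to grow by 3 → need 3² = 9 times as many samples.

Current: n = 90, width = 1.85
New: n = 810, width ≈ 0.61

Width reduced by factor of 1.85/0.61 = 3.03.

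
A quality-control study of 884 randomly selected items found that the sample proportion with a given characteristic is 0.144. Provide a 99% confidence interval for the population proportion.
(0.114, 0.174)

Proportion CI:
SE = √(p̂(1-p̂)/n) = √(0.144 · 0.856 / 884) = 0.01181

z* = 2.576
Margin = z* · SE = 2.576 · 0.01181 = 0.0304

CI: 0.144 ± 0.0304 = (0.114, 0.174)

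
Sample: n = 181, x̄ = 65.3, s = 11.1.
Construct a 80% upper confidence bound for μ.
μ ≤ 66.00

Upper bound (one-sided):
t* = 0.844 (one-sided for 80%)
Upper bound = x̄ + t* · s/√n = 65.3 + 0.844 · 11.1/√181 = 66.00

We are 80% confident that μ ≤ 66.00.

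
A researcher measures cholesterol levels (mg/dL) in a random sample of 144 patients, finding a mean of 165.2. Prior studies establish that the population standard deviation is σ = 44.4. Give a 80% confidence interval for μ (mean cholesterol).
(160.46, 169.94)

z-interval (σ known):
z* = 1.282 for 80% confidence

Margin of error = z* · σ/√n = 1.282 · 44.4/√144 = 4.74

CI: (165.2 - 4.74, 165.2 + 4.74) = (160.46, 169.94)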